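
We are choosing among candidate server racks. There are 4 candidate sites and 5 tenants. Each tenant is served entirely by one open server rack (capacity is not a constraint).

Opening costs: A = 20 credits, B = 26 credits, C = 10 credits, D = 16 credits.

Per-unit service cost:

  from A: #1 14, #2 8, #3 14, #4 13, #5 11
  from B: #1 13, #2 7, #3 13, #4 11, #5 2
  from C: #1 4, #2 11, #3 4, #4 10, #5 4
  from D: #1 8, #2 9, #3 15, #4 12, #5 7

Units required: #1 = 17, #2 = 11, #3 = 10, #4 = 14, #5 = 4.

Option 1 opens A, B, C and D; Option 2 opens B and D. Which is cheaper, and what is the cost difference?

Option 1 is cheaper by 142.

Option 1: {A, B, C, D}: #1→C 4·17=68, #2→B 7·11=77, #3→C 4·10=40, #4→C 10·14=140, #5→B 2·4=8. Service 333; fixed 72; total 405.
Option 2: {B, D}: #1→D 8·17=136, #2→B 7·11=77, #3→B 13·10=130, #4→B 11·14=154, #5→B 2·4=8. Service 505; fixed 42; total 547.
Difference: |405 − 547| = 142.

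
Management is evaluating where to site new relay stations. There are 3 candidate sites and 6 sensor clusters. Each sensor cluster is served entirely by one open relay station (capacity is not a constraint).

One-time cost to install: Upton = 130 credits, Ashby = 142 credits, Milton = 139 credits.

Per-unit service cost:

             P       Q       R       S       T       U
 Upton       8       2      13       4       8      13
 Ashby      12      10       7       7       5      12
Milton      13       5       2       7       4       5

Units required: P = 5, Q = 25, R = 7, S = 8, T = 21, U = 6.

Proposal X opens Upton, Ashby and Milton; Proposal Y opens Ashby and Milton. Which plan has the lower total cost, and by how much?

Proposal Y is cheaper by 11.

Proposal X: {Upton, Ashby, Milton}: P→Upton 8·5=40, Q→Upton 2·25=50, R→Milton 2·7=14, S→Upton 4·8=32, T→Milton 4·21=84, U→Milton 5·6=30. Service 250; fixed 411; total 661.
Proposal Y: {Ashby, Milton}: P→Ashby 12·5=60, Q→Milton 5·25=125, R→Milton 2·7=14, S→Ashby 7·8=56, T→Milton 4·21=84, U→Milton 5·6=30. Service 369; fixed 281; total 650.
Difference: |661 − 650| = 11.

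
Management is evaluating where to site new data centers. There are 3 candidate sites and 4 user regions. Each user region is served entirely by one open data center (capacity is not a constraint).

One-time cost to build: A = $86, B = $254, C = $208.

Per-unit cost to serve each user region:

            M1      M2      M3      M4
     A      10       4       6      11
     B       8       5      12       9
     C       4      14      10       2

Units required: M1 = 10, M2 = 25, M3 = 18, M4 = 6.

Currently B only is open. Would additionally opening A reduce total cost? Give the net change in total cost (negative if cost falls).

Yes — net change −47 (cost falls by 47).

Current service cost with {B}: 475.
Adding A: each user region re-picks its cheapest; new service cost 342, saving 133.
Extra fixed cost: 86. Net change = 86 − 133 = -47.
(Totals: 729 → 682.)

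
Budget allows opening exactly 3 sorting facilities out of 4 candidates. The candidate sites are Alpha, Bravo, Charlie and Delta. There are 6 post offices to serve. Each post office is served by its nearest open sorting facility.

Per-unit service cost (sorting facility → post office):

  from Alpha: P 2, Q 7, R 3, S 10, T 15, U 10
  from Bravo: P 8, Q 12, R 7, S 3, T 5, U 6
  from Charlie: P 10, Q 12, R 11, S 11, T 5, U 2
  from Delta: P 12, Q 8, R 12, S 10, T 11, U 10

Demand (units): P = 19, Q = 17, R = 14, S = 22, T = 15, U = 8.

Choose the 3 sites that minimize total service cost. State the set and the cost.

With exactly 3 open, each post office uses its cheapest among the chosen.
{Alpha, Bravo, Charlie}: P→Alpha 2·19=38, Q→Alpha 7·17=119, R→Alpha 3·14=42, S→Bravo 3·22=66, T→Bravo 5·15=75, U→Charlie 2·8=16. Service cost 356.
{Alpha, Bravo, Delta}: service cost 388
{Alpha, Charlie, Delta}: service cost 510
Among all 4 size-3 choices, {Alpha, Bravo, Charlie} is lowest.

Choose Alpha, Bravo and Charlie; total service cost 356.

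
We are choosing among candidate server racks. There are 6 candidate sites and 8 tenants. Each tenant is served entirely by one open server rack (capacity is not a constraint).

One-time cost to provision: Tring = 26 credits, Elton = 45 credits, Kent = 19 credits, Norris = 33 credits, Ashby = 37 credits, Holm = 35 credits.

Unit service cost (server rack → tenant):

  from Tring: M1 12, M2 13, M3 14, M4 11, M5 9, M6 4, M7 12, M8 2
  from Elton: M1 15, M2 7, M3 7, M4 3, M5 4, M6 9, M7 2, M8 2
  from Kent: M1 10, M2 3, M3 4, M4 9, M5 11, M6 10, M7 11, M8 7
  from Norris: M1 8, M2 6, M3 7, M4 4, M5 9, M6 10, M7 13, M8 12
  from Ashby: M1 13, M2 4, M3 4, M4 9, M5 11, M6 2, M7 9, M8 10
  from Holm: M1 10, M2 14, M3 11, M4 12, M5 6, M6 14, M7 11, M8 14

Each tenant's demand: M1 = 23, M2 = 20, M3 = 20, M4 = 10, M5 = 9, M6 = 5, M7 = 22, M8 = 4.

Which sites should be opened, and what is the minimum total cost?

Open Elton, Kent and Norris; minimum total cost 584.

For any fixed open set, each tenant goes to its cheapest open site; total = fixed + service.
{Elton, Kent, Norris}: M1→Norris 8·23=184, M2→Kent 3·20=60, M3→Kent 4·20=80, M4→Elton 3·10=30, M5→Elton 4·9=36, M6→Elton 9·5=45, M7→Elton 2·22=44, M8→Elton 2·4=8. Service 487; fixed 97; total 584.
{Tring, Elton, Kent, Norris}: service 462 + fixed 123 = 585
{Elton, Kent, Norris, Ashby}: service 452 + fixed 134 = 586
{Tring, Elton, Kent, Norris, Ashby, Holm}: service 452 + fixed 195 = 647
No other subset beats 584.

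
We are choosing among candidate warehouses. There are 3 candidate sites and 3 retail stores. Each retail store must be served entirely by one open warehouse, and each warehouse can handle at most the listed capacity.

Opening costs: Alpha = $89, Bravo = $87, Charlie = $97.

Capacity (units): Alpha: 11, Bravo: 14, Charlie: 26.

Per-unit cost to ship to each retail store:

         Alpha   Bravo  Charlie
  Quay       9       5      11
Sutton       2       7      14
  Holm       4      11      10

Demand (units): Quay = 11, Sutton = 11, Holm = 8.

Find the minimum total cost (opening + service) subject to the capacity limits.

Open {Alpha, Charlie}: Quay→Charlie 11·11=121, Sutton→Alpha 2·11=22, Holm→Charlie 10·8=80.
Loads: Alpha carries 11/11, Charlie carries 19/26. Service 223; fixed 186; total 409.
Next best feasible plan costs 430.

Minimum total cost: 409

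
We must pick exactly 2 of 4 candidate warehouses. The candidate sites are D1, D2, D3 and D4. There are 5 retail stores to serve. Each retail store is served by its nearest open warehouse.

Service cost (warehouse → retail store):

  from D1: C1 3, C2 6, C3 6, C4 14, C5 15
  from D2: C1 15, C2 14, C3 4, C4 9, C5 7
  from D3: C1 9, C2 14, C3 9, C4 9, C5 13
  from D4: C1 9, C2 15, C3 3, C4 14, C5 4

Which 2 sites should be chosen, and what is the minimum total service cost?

Choose D1 and D2; total service cost 29.

With exactly 2 open, each retail store uses its cheapest among the chosen.
{D1, D2}: C1→D1 3, C2→D1 6, C3→D2 4, C4→D2 9, C5→D2 7. Service cost 29.
{D1, D4}: service cost 30
{D1, D3}: service cost 37
Among all 6 size-2 choices, {D1, D2} is lowest.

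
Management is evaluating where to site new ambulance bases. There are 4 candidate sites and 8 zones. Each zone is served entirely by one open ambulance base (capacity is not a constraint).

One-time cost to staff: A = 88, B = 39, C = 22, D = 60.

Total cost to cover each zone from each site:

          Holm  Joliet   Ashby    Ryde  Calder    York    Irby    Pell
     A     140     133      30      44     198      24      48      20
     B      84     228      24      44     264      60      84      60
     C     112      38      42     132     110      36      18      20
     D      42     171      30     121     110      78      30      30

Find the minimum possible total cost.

Minimum total cost: 435

For any fixed open set, each zone goes to its cheapest open site; total = fixed + service.
{B, C}: Holm→B 84, Joliet→C 38, Ashby→B 24, Ryde→B 44, Calder→C 110, York→C 36, Irby→C 18, Pell→C 20. Service 374; fixed 61; total 435.
{B, C, D}: Holm→D 42, Joliet→C 38, Ashby→B 24, Ryde→B 44, Calder→C 110, York→C 36, Irby→C 18, Pell→C 20. Service 332; fixed 121; total 453.
{A, C, D}: Holm→D 42, Joliet→C 38, Ashby→A 30, Ryde→A 44, Calder→C 110, York→A 24, Irby→C 18, Pell→A 20. Service 326; fixed 170; total 496.
{A, B, C, D}: service 320 + fixed 209 = 529
No other subset beats 435.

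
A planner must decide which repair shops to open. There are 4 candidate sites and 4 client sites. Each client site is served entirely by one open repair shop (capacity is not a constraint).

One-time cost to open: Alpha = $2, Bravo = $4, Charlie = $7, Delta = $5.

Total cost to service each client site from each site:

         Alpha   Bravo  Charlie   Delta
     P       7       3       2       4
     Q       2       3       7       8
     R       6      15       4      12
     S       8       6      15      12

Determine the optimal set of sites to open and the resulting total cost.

For any fixed open set, each client site goes to its cheapest open site; total = fixed + service.
{Alpha, Bravo}: P→Bravo 3, Q→Alpha 2, R→Alpha 6, S→Bravo 6. Service 17; fixed 6; total 23.
{Alpha}: P→Alpha 7, Q→Alpha 2, R→Alpha 6, S→Alpha 8. Service 23; fixed 2; total 25.
{Alpha, Charlie}: service 16 + fixed 9 = 25
{Alpha, Bravo, Charlie, Delta}: service 14 + fixed 18 = 32
No other subset beats 23.

Open Alpha and Bravo; minimum total cost 23.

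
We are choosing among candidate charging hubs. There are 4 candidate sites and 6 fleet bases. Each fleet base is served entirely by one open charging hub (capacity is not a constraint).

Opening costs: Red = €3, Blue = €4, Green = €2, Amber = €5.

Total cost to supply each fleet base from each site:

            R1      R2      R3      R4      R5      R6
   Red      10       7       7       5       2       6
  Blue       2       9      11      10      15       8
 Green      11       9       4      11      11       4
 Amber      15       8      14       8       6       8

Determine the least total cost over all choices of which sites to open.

Minimum total cost: 33

For any fixed open set, each fleet base goes to its cheapest open site; total = fixed + service.
{Red, Blue, Green}: R1→Blue 2, R2→Red 7, R3→Green 4, R4→Red 5, R5→Red 2, R6→Green 4. Service 24; fixed 9; total 33.
{Red, Blue}: R1→Blue 2, R2→Red 7, R3→Red 7, R4→Red 5, R5→Red 2, R6→Red 6. Service 29; fixed 7; total 36.
{Red, Green}: R1→Red 10, R2→Red 7, R3→Green 4, R4→Red 5, R5→Red 2, R6→Green 4. Service 32; fixed 5; total 37.
{Red, Blue, Green, Amber}: R1→Blue 2, R2→Red 7, R3→Green 4, R4→Red 5, R5→Red 2, R6→Green 4. Service 24; fixed 14; total 38.
(All 15 nonempty subsets were checked; Red, Blue and Green is lowest.)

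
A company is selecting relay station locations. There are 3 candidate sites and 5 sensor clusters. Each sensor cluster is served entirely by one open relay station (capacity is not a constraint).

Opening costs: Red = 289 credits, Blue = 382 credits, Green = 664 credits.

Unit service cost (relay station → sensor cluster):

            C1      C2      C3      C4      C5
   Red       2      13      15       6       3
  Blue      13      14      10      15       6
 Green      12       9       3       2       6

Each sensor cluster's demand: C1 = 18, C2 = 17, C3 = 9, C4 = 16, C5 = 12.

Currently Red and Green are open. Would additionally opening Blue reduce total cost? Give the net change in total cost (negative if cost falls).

Current service cost with {Red, Green}: 284.
Adding Blue: each sensor cluster re-picks its cheapest; new service cost 284, saving 0.
Extra fixed cost: 382. Net change = 382 − 0 = 382.
(Totals: 1237 → 1619.)

No — net change +382 (cost rises by 382).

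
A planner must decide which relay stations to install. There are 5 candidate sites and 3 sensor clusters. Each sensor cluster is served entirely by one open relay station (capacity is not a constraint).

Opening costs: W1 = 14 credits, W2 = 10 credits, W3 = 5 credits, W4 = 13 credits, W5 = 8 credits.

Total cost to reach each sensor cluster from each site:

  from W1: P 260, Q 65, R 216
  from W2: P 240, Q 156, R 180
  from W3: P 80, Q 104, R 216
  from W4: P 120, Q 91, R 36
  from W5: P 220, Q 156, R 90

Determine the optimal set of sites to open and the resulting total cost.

Open W1, W3 and W4; minimum total cost 213.

For any fixed open set, each sensor cluster goes to its cheapest open site; total = fixed + service.
{W1, W3, W4}: P→W3 80, Q→W1 65, R→W4 36. Service 181; fixed 32; total 213.
{W1, W3, W4, W5}: service 181 + fixed 40 = 221
{W1, W2, W3, W4}: service 181 + fixed 42 = 223
{W1, W2, W3, W4, W5}: P→W3 80, Q→W1 65, R→W4 36. Service 181; fixed 50; total 231.
No other subset beats 213.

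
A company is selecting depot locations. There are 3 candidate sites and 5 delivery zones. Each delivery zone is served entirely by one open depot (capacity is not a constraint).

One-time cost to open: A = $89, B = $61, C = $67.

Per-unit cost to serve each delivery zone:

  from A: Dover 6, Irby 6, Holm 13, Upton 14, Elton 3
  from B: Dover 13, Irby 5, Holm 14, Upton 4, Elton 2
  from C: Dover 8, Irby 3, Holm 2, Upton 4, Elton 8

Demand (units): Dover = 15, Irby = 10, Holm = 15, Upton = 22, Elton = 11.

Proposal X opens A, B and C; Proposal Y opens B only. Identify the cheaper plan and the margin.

Proposal X: {A, B, C}: Dover→A 6·15=90, Irby→C 3·10=30, Holm→C 2·15=30, Upton→B 4·22=88, Elton→B 2·11=22. Service 260; fixed 217; total 477.
Proposal Y: {B}: Dover→B 13·15=195, Irby→B 5·10=50, Holm→B 14·15=210, Upton→B 4·22=88, Elton→B 2·11=22. Service 565; fixed 61; total 626.
Difference: |477 − 626| = 149.

Proposal X is cheaper by 149.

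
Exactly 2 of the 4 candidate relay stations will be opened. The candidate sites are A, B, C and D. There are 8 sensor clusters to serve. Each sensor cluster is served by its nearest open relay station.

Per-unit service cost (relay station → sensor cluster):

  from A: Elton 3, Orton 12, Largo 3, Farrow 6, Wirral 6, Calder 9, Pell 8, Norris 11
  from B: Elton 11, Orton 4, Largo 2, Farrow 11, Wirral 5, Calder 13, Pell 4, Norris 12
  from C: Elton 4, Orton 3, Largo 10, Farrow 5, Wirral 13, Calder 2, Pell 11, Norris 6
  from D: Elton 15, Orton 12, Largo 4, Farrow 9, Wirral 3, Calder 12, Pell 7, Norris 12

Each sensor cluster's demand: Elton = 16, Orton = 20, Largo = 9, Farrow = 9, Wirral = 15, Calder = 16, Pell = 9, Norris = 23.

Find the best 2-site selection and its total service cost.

Choose B and C; total service cost 468.

With exactly 2 open, each sensor cluster uses its cheapest among the chosen.
{B, C}: Elton→C 4·16=64, Orton→C 3·20=60, Largo→B 2·9=18, Farrow→C 5·9=45, Wirral→B 5·15=75, Calder→C 2·16=32, Pell→B 4·9=36, Norris→C 6·23=138. Service cost 468.
{C, D}: service cost 483
{A, C}: service cost 512
Among all 6 size-2 choices, {B, C} is lowest.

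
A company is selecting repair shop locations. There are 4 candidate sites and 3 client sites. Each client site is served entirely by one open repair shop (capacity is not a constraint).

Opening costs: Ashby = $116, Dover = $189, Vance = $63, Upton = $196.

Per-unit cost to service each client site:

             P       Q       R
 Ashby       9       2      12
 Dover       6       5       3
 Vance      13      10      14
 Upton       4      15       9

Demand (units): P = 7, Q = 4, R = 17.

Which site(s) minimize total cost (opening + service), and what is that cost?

For any fixed open set, each client site goes to its cheapest open site; total = fixed + service.
{Dover}: P→Dover 6·7=42, Q→Dover 5·4=20, R→Dover 3·17=51. Service 113; fixed 189; total 302.
{Dover, Vance}: service 113 + fixed 252 = 365
{Ashby}: service 275 + fixed 116 = 391
{Ashby, Dover, Vance, Upton}: service 87 + fixed 564 = 651
(All 15 nonempty subsets were checked; Dover only is lowest.)

Open Dover only; minimum total cost 302.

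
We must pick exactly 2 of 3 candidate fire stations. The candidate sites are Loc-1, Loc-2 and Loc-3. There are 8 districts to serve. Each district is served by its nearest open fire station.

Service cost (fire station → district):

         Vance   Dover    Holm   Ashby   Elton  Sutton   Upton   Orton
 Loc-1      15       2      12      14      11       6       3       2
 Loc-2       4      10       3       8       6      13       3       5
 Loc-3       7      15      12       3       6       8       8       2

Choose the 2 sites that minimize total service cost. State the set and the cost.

With exactly 2 open, each district uses its cheapest among the chosen.
{Loc-1, Loc-2}: Vance→Loc-2 4, Dover→Loc-1 2, Holm→Loc-2 3, Ashby→Loc-2 8, Elton→Loc-2 6, Sutton→Loc-1 6, Upton→Loc-1 3, Orton→Loc-1 2. Service cost 34.
{Loc-2, Loc-3}: service cost 39
{Loc-1, Loc-3}: service cost 41
Among all 3 size-2 choices, {Loc-1, Loc-2} is lowest.

Choose Loc-1 and Loc-2; total service cost 34.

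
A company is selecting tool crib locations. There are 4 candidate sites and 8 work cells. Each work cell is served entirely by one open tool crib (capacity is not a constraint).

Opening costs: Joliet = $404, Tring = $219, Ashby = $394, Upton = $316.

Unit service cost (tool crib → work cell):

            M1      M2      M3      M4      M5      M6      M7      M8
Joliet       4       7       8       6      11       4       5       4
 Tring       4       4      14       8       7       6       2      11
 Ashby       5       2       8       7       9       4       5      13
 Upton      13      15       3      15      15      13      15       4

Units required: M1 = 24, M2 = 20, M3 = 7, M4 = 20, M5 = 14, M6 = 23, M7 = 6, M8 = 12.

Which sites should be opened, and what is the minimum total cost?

For any fixed open set, each work cell goes to its cheapest open site; total = fixed + service.
{Tring}: M1→Tring 4·24=96, M2→Tring 4·20=80, M3→Tring 14·7=98, M4→Tring 8·20=160, M5→Tring 7·14=98, M6→Tring 6·23=138, M7→Tring 2·6=12, M8→Tring 11·12=132. Service 814; fixed 219; total 1033.
{Joliet}: service 736 + fixed 404 = 1140
{Ashby}: service 760 + fixed 394 = 1154
{Joliet, Tring, Ashby, Upton}: service 527 + fixed 1333 = 1860
No other subset beats 1033.

Open Tring only; minimum total cost 1033.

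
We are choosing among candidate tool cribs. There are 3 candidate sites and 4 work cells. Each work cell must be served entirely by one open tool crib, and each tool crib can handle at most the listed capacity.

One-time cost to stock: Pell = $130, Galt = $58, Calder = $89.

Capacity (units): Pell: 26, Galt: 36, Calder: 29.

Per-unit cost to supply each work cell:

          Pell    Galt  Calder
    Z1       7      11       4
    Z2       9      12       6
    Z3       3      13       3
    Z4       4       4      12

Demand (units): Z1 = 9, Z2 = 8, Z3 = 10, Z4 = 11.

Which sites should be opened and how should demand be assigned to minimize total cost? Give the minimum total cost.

Open {Galt, Calder}: Z1→Calder 4·9=36, Z2→Calder 6·8=48, Z3→Calder 3·10=30, Z4→Galt 4·11=44.
Loads: Galt carries 11/36, Calder carries 27/29. Service 158; fixed 147; total 305.
Next best feasible plan costs 353.

Minimum total cost: 305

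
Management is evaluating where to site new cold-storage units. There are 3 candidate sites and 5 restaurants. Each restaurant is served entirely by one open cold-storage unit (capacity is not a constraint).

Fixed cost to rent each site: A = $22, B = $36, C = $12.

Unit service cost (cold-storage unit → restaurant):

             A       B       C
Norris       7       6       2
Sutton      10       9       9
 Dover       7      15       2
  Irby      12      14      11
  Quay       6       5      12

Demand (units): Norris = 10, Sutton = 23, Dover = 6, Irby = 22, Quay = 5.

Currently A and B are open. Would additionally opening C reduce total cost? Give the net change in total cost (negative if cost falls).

Current service cost with {A, B}: 598.
Adding C: each restaurant re-picks its cheapest; new service cost 506, saving 92.
Extra fixed cost: 12. Net change = 12 − 92 = -80.
(Totals: 656 → 576.)

Yes — net change −80 (cost falls by 80).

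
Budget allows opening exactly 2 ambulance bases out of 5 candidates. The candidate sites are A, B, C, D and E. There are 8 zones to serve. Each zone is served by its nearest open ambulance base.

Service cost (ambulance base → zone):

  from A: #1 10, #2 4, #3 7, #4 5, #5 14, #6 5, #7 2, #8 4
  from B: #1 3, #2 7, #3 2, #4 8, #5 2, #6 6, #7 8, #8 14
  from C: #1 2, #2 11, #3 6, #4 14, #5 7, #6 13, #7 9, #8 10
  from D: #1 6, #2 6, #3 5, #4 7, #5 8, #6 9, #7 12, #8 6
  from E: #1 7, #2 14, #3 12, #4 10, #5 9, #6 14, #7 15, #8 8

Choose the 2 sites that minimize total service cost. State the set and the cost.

Choose A and B; total service cost 27.

With exactly 2 open, each zone uses its cheapest among the chosen.
{A, B}: #1→B 3, #2→A 4, #3→B 2, #4→A 5, #5→B 2, #6→A 5, #7→A 2, #8→A 4. Service cost 27.
{A, C}: service cost 35
{A, D}: service cost 39
Among all 10 size-2 choices, {A, B} is lowest.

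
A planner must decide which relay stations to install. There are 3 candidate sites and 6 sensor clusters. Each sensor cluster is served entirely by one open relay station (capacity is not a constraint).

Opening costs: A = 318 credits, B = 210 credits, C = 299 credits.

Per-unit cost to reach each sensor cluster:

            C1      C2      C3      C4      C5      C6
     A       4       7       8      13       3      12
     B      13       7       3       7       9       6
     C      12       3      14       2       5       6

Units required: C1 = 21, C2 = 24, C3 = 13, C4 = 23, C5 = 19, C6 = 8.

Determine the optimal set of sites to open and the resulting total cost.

For any fixed open set, each sensor cluster goes to its cheapest open site; total = fixed + service.
{C}: C1→C 12·21=252, C2→C 3·24=72, C3→C 14·13=182, C4→C 2·23=46, C5→C 5·19=95, C6→C 6·8=48. Service 695; fixed 299; total 994.
{A, C}: C1→A 4·21=84, C2→C 3·24=72, C3→A 8·13=104, C4→C 2·23=46, C5→A 3·19=57, C6→C 6·8=48. Service 411; fixed 617; total 1028.
{B, C}: service 552 + fixed 509 = 1061
{A, B, C}: service 346 + fixed 827 = 1173
No other subset beats 994.

Open C only; minimum total cost 994.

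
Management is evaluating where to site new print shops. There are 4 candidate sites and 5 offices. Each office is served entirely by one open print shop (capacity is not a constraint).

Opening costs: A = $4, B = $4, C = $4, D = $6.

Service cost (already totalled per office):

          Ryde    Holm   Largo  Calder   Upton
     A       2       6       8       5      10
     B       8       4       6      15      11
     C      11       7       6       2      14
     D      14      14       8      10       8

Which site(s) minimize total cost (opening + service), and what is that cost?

For any fixed open set, each office goes to its cheapest open site; total = fixed + service.
{A, C}: Ryde→A 2, Holm→A 6, Largo→C 6, Calder→C 2, Upton→A 10. Service 26; fixed 8; total 34.
{A}: Ryde→A 2, Holm→A 6, Largo→A 8, Calder→A 5, Upton→A 10. Service 31; fixed 4; total 35.
{A, B}: service 27 + fixed 8 = 35
{A, B, C, D}: Ryde→A 2, Holm→B 4, Largo→B 6, Calder→C 2, Upton→D 8. Service 22; fixed 18; total 40.
(All 15 nonempty subsets were checked; A and C is lowest.)

Open A and C; minimum total cost 34.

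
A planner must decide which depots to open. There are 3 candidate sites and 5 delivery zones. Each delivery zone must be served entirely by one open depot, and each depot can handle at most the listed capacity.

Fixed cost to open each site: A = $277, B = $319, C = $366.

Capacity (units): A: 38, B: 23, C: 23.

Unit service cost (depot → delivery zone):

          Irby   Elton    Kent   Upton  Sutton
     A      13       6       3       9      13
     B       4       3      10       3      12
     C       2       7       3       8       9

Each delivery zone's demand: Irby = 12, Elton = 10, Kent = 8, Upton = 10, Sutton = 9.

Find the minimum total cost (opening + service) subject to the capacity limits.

Minimum total cost: 875

Open {A, B}: Irby→B 4·12=48, Elton→A 6·10=60, Kent→A 3·8=24, Upton→B 3·10=30, Sutton→A 13·9=117.
Loads: A carries 27/38, B carries 22/23. Service 279; fixed 596; total 875.
Next best feasible plan costs 905.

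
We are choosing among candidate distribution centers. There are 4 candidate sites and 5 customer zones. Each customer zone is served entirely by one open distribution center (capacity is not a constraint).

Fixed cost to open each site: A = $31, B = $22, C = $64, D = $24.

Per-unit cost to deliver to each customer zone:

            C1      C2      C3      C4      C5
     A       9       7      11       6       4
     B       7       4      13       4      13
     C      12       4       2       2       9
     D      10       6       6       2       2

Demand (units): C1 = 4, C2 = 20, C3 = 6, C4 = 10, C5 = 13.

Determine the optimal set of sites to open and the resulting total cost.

Open B and D; minimum total cost 236.

For any fixed open set, each customer zone goes to its cheapest open site; total = fixed + service.
{B, D}: C1→B 7·4=28, C2→B 4·20=80, C3→D 6·6=36, C4→D 2·10=20, C5→D 2·13=26. Service 190; fixed 46; total 236.
{C, D}: C1→D 10·4=40, C2→C 4·20=80, C3→C 2·6=12, C4→C 2·10=20, C5→D 2·13=26. Service 178; fixed 88; total 266.
{D}: C1→D 10·4=40, C2→D 6·20=120, C3→D 6·6=36, C4→D 2·10=20, C5→D 2·13=26. Service 242; fixed 24; total 266.
{A, B, C, D}: service 166 + fixed 141 = 307
(All 15 nonempty subsets were checked; B and D is lowest.)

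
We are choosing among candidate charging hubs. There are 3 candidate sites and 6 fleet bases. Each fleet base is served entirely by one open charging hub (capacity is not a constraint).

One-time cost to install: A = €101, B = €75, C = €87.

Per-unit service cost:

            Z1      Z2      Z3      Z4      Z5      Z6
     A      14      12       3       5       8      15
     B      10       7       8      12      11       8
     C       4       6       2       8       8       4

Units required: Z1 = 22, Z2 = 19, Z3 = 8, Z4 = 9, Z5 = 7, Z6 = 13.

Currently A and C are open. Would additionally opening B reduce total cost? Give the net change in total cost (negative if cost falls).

Current service cost with {A, C}: 371.
Adding B: each fleet base re-picks its cheapest; new service cost 371, saving 0.
Extra fixed cost: 75. Net change = 75 − 0 = 75.
(Totals: 559 → 634.)

No — net change +75 (cost rises by 75).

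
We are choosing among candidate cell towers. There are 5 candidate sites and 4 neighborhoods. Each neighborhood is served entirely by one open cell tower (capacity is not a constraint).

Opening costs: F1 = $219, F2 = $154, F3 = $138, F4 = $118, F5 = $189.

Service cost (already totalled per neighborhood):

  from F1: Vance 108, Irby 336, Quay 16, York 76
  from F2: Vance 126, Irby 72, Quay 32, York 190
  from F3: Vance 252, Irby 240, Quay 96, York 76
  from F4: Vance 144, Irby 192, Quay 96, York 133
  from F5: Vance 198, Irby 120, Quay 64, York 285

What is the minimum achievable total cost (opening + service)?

Minimum total cost: 574

For any fixed open set, each neighborhood goes to its cheapest open site; total = fixed + service.
{F2}: Vance→F2 126, Irby→F2 72, Quay→F2 32, York→F2 190. Service 420; fixed 154; total 574.
{F2, F3}: service 306 + fixed 292 = 598
{F2, F4}: Vance→F2 126, Irby→F2 72, Quay→F2 32, York→F4 133. Service 363; fixed 272; total 635.
{F1, F2, F3, F4, F5}: service 272 + fixed 818 = 1090
No other subset beats 574.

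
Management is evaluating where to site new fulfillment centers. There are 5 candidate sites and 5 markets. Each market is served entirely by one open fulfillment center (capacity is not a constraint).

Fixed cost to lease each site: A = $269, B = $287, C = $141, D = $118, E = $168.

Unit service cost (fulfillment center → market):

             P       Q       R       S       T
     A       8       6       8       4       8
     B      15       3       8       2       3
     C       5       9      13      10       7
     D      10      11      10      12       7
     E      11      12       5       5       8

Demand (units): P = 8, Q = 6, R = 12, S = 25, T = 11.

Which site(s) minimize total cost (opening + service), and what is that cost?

Open E only; minimum total cost 601.

For any fixed open set, each market goes to its cheapest open site; total = fixed + service.
{E}: P→E 11·8=88, Q→E 12·6=72, R→E 5·12=60, S→E 5·25=125, T→E 8·11=88. Service 433; fixed 168; total 601.
{B}: P→B 15·8=120, Q→B 3·6=18, R→B 8·12=96, S→B 2·25=50, T→B 3·11=33. Service 317; fixed 287; total 604.
{A}: P→A 8·8=64, Q→A 6·6=36, R→A 8·12=96, S→A 4·25=100, T→A 8·11=88. Service 384; fixed 269; total 653.
{A, B, C, D, E}: service 201 + fixed 983 = 1184
No other subset beats 601.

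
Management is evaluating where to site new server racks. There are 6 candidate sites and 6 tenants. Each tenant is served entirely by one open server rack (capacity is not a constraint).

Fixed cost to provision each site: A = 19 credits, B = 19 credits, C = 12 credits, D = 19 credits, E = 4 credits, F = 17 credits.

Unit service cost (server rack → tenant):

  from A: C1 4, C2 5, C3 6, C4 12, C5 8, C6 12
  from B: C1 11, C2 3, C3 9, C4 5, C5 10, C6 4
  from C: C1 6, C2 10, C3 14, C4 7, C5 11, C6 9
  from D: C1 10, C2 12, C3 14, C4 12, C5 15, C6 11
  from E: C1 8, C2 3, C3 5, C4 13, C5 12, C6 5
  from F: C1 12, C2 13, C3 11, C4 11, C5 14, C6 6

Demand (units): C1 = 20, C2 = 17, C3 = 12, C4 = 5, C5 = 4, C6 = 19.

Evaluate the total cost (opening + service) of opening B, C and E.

Each tenant is assigned to its cheapest site among the open ones.
{B, C, E}: C1→C 6·20=120, C2→B 3·17=51, C3→E 5·12=60, C4→B 5·5=25, C5→B 10·4=40, C6→B 4·19=76. Service 372; fixed 35; total 407.

Total cost: 407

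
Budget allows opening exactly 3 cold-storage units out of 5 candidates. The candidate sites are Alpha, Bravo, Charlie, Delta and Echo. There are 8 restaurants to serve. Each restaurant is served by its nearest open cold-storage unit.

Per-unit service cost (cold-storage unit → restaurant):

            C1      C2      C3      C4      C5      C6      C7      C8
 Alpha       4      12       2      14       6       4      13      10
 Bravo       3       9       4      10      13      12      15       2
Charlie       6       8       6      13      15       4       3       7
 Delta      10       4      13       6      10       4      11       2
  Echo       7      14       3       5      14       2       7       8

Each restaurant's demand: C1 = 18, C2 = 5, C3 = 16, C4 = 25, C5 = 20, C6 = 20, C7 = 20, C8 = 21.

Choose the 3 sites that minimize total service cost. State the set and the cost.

Choose Alpha, Charlie and Delta; total service cost 576.

With exactly 3 open, each restaurant uses its cheapest among the chosen.
{Alpha, Charlie, Delta}: C1→Alpha 4·18=72, C2→Delta 4·5=20, C3→Alpha 2·16=32, C4→Delta 6·25=150, C5→Alpha 6·20=120, C6→Alpha 4·20=80, C7→Charlie 3·20=60, C8→Delta 2·21=42. Service cost 576.
{Alpha, Delta, Echo}: service cost 591
{Alpha, Bravo, Echo}: service cost 598
Among all 10 size-3 choices, {Alpha, Charlie, Delta} is lowest.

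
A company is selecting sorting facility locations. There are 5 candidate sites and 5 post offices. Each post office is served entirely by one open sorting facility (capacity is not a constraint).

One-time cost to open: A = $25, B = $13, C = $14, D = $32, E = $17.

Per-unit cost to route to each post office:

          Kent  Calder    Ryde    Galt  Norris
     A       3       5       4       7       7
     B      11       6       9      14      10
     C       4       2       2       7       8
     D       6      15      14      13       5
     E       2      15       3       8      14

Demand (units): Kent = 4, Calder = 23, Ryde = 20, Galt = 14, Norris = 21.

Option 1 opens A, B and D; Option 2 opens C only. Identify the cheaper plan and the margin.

Option 1: {A, B, D}: Kent→A 3·4=12, Calder→A 5·23=115, Ryde→A 4·20=80, Galt→A 7·14=98, Norris→D 5·21=105. Service 410; fixed 70; total 480.
Option 2: {C}: Kent→C 4·4=16, Calder→C 2·23=46, Ryde→C 2·20=40, Galt→C 7·14=98, Norris→C 8·21=168. Service 368; fixed 14; total 382.
Difference: |480 − 382| = 98.

Option 2 is cheaper by 98.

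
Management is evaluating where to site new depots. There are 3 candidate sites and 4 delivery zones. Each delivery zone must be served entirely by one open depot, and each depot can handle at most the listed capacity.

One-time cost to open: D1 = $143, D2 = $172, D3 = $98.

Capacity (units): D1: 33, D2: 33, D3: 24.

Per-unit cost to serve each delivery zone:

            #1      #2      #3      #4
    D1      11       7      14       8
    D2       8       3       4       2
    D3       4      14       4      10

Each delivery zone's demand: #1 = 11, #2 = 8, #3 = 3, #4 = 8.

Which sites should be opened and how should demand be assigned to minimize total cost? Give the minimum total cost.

Minimum total cost: 312

Open {D2}: #1→D2 8·11=88, #2→D2 3·8=24, #3→D2 4·3=12, #4→D2 2·8=16.
Loads: D2 carries 30/33. Service 140; fixed 172; total 312.
Next best feasible plan costs 366.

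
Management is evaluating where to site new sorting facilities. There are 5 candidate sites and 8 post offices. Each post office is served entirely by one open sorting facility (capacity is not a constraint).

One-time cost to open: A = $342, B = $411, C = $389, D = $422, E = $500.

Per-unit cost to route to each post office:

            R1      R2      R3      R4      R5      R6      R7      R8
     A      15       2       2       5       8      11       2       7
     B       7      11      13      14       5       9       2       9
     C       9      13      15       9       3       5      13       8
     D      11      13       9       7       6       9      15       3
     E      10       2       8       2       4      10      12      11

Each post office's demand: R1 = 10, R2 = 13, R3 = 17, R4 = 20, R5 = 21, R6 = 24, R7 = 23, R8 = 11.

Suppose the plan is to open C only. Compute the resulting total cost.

Total cost: 1653

Each post office is assigned to its cheapest site among the open ones.
{C}: R1→C 9·10=90, R2→C 13·13=169, R3→C 15·17=255, R4→C 9·20=180, R5→C 3·21=63, R6→C 5·24=120, R7→C 13·23=299, R8→C 8·11=88. Service 1264; fixed 389; total 1653.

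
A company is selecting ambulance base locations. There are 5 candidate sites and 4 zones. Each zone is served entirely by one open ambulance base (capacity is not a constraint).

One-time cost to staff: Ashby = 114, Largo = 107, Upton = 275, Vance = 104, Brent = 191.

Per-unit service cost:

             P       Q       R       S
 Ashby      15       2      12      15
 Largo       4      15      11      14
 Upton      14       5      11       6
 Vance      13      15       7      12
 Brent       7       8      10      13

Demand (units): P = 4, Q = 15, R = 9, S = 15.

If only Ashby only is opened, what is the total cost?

Total cost: 537

Each zone is assigned to its cheapest site among the open ones.
{Ashby}: P→Ashby 15·4=60, Q→Ashby 2·15=30, R→Ashby 12·9=108, S→Ashby 15·15=225. Service 423; fixed 114; total 537.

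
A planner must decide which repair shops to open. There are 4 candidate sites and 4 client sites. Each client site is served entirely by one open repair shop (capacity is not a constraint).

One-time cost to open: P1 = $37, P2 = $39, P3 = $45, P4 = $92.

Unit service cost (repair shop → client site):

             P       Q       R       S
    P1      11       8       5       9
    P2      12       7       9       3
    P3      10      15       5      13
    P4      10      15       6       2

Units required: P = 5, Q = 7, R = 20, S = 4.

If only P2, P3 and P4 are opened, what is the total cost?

Each client site is assigned to its cheapest site among the open ones.
{P2, P3, P4}: P→P3 10·5=50, Q→P2 7·7=49, R→P3 5·20=100, S→P4 2·4=8. Service 207; fixed 176; total 383.

Total cost: 383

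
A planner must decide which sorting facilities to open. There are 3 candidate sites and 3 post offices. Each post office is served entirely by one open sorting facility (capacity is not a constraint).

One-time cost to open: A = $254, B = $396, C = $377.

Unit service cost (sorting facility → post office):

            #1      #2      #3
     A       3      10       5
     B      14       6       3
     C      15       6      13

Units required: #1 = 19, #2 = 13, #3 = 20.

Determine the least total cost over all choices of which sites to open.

Minimum total cost: 541

For any fixed open set, each post office goes to its cheapest open site; total = fixed + service.
{A}: #1→A 3·19=57, #2→A 10·13=130, #3→A 5·20=100. Service 287; fixed 254; total 541.
{B}: service 404 + fixed 396 = 800
{A, B}: service 195 + fixed 650 = 845
{A, B, C}: #1→A 3·19=57, #2→B 6·13=78, #3→B 3·20=60. Service 195; fixed 1027; total 1222.
No other subset beats 541.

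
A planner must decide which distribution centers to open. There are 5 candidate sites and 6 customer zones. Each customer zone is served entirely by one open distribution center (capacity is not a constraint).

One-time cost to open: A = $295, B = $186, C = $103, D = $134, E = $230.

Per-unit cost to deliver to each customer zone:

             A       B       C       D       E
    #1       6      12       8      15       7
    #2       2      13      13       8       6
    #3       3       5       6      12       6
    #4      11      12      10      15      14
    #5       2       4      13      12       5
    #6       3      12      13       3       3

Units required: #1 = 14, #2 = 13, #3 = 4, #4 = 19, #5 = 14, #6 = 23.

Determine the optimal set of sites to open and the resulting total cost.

For any fixed open set, each customer zone goes to its cheapest open site; total = fixed + service.
{A}: #1→A 6·14=84, #2→A 2·13=26, #3→A 3·4=12, #4→A 11·19=209, #5→A 2·14=28, #6→A 3·23=69. Service 428; fixed 295; total 723.
{A, C}: #1→A 6·14=84, #2→A 2·13=26, #3→A 3·4=12, #4→C 10·19=190, #5→A 2·14=28, #6→A 3·23=69. Service 409; fixed 398; total 807.
{E}: service 605 + fixed 230 = 835
{A, B, C, D, E}: service 409 + fixed 948 = 1357
No other subset beats 723.

Open A only; minimum total cost 723.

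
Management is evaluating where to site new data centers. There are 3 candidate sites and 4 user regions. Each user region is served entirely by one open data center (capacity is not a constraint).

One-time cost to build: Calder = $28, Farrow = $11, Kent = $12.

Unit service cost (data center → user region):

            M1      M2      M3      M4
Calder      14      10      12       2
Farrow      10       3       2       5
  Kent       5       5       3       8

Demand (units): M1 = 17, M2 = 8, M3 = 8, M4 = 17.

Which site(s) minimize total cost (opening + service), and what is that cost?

Open Calder, Farrow and Kent; minimum total cost 210.

For any fixed open set, each user region goes to its cheapest open site; total = fixed + service.
{Calder, Farrow, Kent}: M1→Kent 5·17=85, M2→Farrow 3·8=24, M3→Farrow 2·8=16, M4→Calder 2·17=34. Service 159; fixed 51; total 210.
{Calder, Kent}: M1→Kent 5·17=85, M2→Kent 5·8=40, M3→Kent 3·8=24, M4→Calder 2·17=34. Service 183; fixed 40; total 223.
{Farrow, Kent}: service 210 + fixed 23 = 233
{Farrow}: M1→Farrow 10·17=170, M2→Farrow 3·8=24, M3→Farrow 2·8=16, M4→Farrow 5·17=85. Service 295; fixed 11; total 306.
(All 7 nonempty subsets were checked; Calder, Farrow and Kent is lowest.)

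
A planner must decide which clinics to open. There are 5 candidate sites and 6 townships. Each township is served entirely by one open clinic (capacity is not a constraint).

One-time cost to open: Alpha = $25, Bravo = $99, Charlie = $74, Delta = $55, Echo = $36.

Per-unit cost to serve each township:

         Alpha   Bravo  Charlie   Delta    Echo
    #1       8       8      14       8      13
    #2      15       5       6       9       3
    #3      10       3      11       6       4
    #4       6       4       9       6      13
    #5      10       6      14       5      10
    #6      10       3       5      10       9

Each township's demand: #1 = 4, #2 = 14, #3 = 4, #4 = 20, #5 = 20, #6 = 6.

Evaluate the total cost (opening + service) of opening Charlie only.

Total cost: 748

Each township is assigned to its cheapest site among the open ones.
{Charlie}: #1→Charlie 14·4=56, #2→Charlie 6·14=84, #3→Charlie 11·4=44, #4→Charlie 9·20=180, #5→Charlie 14·20=280, #6→Charlie 5·6=30. Service 674; fixed 74; total 748.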